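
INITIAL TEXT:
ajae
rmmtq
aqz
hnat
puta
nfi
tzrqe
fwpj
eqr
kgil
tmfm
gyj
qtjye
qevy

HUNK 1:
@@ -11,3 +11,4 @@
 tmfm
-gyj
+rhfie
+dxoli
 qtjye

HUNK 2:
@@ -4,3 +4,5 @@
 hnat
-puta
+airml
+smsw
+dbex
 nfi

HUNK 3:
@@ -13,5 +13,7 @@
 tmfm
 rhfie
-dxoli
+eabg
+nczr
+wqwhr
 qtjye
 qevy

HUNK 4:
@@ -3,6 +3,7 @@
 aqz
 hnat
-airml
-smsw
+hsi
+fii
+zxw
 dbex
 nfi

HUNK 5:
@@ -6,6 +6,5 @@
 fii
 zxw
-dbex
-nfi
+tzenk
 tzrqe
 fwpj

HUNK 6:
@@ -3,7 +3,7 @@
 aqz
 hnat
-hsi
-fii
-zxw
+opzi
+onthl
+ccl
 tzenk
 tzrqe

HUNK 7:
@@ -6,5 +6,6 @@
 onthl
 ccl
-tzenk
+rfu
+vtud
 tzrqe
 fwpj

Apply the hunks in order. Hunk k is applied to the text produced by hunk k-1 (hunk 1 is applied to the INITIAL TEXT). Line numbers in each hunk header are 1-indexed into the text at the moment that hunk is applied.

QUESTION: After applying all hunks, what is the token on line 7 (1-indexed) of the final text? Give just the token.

Answer: ccl

Derivation:
Hunk 1: at line 11 remove [gyj] add [rhfie,dxoli] -> 15 lines: ajae rmmtq aqz hnat puta nfi tzrqe fwpj eqr kgil tmfm rhfie dxoli qtjye qevy
Hunk 2: at line 4 remove [puta] add [airml,smsw,dbex] -> 17 lines: ajae rmmtq aqz hnat airml smsw dbex nfi tzrqe fwpj eqr kgil tmfm rhfie dxoli qtjye qevy
Hunk 3: at line 13 remove [dxoli] add [eabg,nczr,wqwhr] -> 19 lines: ajae rmmtq aqz hnat airml smsw dbex nfi tzrqe fwpj eqr kgil tmfm rhfie eabg nczr wqwhr qtjye qevy
Hunk 4: at line 3 remove [airml,smsw] add [hsi,fii,zxw] -> 20 lines: ajae rmmtq aqz hnat hsi fii zxw dbex nfi tzrqe fwpj eqr kgil tmfm rhfie eabg nczr wqwhr qtjye qevy
Hunk 5: at line 6 remove [dbex,nfi] add [tzenk] -> 19 lines: ajae rmmtq aqz hnat hsi fii zxw tzenk tzrqe fwpj eqr kgil tmfm rhfie eabg nczr wqwhr qtjye qevy
Hunk 6: at line 3 remove [hsi,fii,zxw] add [opzi,onthl,ccl] -> 19 lines: ajae rmmtq aqz hnat opzi onthl ccl tzenk tzrqe fwpj eqr kgil tmfm rhfie eabg nczr wqwhr qtjye qevy
Hunk 7: at line 6 remove [tzenk] add [rfu,vtud] -> 20 lines: ajae rmmtq aqz hnat opzi onthl ccl rfu vtud tzrqe fwpj eqr kgil tmfm rhfie eabg nczr wqwhr qtjye qevy
Final line 7: ccl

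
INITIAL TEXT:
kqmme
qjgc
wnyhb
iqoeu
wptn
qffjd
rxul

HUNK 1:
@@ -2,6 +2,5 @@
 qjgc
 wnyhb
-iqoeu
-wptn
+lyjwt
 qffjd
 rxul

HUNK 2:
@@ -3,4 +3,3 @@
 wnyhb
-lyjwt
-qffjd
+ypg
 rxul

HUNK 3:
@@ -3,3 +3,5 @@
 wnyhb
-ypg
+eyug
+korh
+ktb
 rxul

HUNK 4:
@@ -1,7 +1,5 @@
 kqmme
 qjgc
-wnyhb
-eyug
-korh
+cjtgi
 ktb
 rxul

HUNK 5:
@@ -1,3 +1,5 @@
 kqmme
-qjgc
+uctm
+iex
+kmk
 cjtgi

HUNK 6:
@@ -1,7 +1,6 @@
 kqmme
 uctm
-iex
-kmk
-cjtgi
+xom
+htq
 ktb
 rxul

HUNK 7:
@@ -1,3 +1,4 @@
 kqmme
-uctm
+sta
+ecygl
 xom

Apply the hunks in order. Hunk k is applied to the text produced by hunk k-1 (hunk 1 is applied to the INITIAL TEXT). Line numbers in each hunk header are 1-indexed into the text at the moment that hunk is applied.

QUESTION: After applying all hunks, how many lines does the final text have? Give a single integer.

Hunk 1: at line 2 remove [iqoeu,wptn] add [lyjwt] -> 6 lines: kqmme qjgc wnyhb lyjwt qffjd rxul
Hunk 2: at line 3 remove [lyjwt,qffjd] add [ypg] -> 5 lines: kqmme qjgc wnyhb ypg rxul
Hunk 3: at line 3 remove [ypg] add [eyug,korh,ktb] -> 7 lines: kqmme qjgc wnyhb eyug korh ktb rxul
Hunk 4: at line 1 remove [wnyhb,eyug,korh] add [cjtgi] -> 5 lines: kqmme qjgc cjtgi ktb rxul
Hunk 5: at line 1 remove [qjgc] add [uctm,iex,kmk] -> 7 lines: kqmme uctm iex kmk cjtgi ktb rxul
Hunk 6: at line 1 remove [iex,kmk,cjtgi] add [xom,htq] -> 6 lines: kqmme uctm xom htq ktb rxul
Hunk 7: at line 1 remove [uctm] add [sta,ecygl] -> 7 lines: kqmme sta ecygl xom htq ktb rxul
Final line count: 7

Answer: 7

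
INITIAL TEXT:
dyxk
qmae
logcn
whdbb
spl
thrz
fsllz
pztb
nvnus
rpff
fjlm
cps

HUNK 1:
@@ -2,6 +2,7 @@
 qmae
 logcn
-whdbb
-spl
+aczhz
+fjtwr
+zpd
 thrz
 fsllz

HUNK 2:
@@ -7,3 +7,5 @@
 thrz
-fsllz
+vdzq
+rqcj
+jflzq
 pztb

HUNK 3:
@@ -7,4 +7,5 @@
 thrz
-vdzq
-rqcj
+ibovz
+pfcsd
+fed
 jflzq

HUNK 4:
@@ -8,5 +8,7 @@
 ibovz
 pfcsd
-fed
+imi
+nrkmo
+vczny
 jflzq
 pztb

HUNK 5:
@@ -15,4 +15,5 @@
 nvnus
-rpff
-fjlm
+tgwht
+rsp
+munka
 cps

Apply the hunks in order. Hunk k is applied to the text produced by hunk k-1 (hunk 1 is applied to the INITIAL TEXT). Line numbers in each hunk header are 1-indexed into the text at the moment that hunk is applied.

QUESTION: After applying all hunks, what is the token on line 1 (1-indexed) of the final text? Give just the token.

Answer: dyxk

Derivation:
Hunk 1: at line 2 remove [whdbb,spl] add [aczhz,fjtwr,zpd] -> 13 lines: dyxk qmae logcn aczhz fjtwr zpd thrz fsllz pztb nvnus rpff fjlm cps
Hunk 2: at line 7 remove [fsllz] add [vdzq,rqcj,jflzq] -> 15 lines: dyxk qmae logcn aczhz fjtwr zpd thrz vdzq rqcj jflzq pztb nvnus rpff fjlm cps
Hunk 3: at line 7 remove [vdzq,rqcj] add [ibovz,pfcsd,fed] -> 16 lines: dyxk qmae logcn aczhz fjtwr zpd thrz ibovz pfcsd fed jflzq pztb nvnus rpff fjlm cps
Hunk 4: at line 8 remove [fed] add [imi,nrkmo,vczny] -> 18 lines: dyxk qmae logcn aczhz fjtwr zpd thrz ibovz pfcsd imi nrkmo vczny jflzq pztb nvnus rpff fjlm cps
Hunk 5: at line 15 remove [rpff,fjlm] add [tgwht,rsp,munka] -> 19 lines: dyxk qmae logcn aczhz fjtwr zpd thrz ibovz pfcsd imi nrkmo vczny jflzq pztb nvnus tgwht rsp munka cps
Final line 1: dyxk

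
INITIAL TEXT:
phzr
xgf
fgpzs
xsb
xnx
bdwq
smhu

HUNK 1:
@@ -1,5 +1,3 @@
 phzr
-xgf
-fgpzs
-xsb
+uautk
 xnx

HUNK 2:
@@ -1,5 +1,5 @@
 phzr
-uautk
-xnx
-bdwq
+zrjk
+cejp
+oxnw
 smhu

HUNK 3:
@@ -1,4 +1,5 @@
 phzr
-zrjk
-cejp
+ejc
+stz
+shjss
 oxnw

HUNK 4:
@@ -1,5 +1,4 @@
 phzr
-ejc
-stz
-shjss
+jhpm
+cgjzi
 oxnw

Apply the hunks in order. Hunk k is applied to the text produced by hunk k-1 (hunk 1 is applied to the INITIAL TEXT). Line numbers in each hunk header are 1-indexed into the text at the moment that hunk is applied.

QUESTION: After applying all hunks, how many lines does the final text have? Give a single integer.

Hunk 1: at line 1 remove [xgf,fgpzs,xsb] add [uautk] -> 5 lines: phzr uautk xnx bdwq smhu
Hunk 2: at line 1 remove [uautk,xnx,bdwq] add [zrjk,cejp,oxnw] -> 5 lines: phzr zrjk cejp oxnw smhu
Hunk 3: at line 1 remove [zrjk,cejp] add [ejc,stz,shjss] -> 6 lines: phzr ejc stz shjss oxnw smhu
Hunk 4: at line 1 remove [ejc,stz,shjss] add [jhpm,cgjzi] -> 5 lines: phzr jhpm cgjzi oxnw smhu
Final line count: 5

Answer: 5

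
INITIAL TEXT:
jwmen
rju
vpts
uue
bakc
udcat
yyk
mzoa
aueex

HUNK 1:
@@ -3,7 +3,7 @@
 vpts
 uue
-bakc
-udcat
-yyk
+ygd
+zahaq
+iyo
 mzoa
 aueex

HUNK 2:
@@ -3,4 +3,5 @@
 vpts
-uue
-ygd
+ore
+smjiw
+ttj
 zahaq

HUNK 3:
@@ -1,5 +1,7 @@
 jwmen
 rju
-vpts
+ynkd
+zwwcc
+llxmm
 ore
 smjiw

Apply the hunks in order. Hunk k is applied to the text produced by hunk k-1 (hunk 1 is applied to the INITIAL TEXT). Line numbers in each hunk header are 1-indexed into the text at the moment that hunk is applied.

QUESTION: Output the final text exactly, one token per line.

Answer: jwmen
rju
ynkd
zwwcc
llxmm
ore
smjiw
ttj
zahaq
iyo
mzoa
aueex

Derivation:
Hunk 1: at line 3 remove [bakc,udcat,yyk] add [ygd,zahaq,iyo] -> 9 lines: jwmen rju vpts uue ygd zahaq iyo mzoa aueex
Hunk 2: at line 3 remove [uue,ygd] add [ore,smjiw,ttj] -> 10 lines: jwmen rju vpts ore smjiw ttj zahaq iyo mzoa aueex
Hunk 3: at line 1 remove [vpts] add [ynkd,zwwcc,llxmm] -> 12 lines: jwmen rju ynkd zwwcc llxmm ore smjiw ttj zahaq iyo mzoa aueex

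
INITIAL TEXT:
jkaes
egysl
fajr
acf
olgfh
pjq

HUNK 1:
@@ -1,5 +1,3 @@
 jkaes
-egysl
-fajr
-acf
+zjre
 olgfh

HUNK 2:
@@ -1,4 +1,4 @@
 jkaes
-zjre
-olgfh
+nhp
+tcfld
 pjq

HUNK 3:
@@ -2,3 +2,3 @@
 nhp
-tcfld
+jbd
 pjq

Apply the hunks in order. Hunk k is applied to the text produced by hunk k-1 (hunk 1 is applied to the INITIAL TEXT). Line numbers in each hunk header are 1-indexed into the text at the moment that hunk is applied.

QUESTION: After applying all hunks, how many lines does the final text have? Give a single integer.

Answer: 4

Derivation:
Hunk 1: at line 1 remove [egysl,fajr,acf] add [zjre] -> 4 lines: jkaes zjre olgfh pjq
Hunk 2: at line 1 remove [zjre,olgfh] add [nhp,tcfld] -> 4 lines: jkaes nhp tcfld pjq
Hunk 3: at line 2 remove [tcfld] add [jbd] -> 4 lines: jkaes nhp jbd pjq
Final line count: 4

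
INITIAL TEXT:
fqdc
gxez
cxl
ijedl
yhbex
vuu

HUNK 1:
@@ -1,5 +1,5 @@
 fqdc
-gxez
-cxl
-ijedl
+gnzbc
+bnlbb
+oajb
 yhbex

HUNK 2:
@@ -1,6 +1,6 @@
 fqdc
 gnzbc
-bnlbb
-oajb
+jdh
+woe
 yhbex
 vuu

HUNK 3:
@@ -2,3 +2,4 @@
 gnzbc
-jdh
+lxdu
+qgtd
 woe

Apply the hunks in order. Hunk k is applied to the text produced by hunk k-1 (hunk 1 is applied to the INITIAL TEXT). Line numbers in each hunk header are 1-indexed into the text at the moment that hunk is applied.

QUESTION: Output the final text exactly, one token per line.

Answer: fqdc
gnzbc
lxdu
qgtd
woe
yhbex
vuu

Derivation:
Hunk 1: at line 1 remove [gxez,cxl,ijedl] add [gnzbc,bnlbb,oajb] -> 6 lines: fqdc gnzbc bnlbb oajb yhbex vuu
Hunk 2: at line 1 remove [bnlbb,oajb] add [jdh,woe] -> 6 lines: fqdc gnzbc jdh woe yhbex vuu
Hunk 3: at line 2 remove [jdh] add [lxdu,qgtd] -> 7 lines: fqdc gnzbc lxdu qgtd woe yhbex vuu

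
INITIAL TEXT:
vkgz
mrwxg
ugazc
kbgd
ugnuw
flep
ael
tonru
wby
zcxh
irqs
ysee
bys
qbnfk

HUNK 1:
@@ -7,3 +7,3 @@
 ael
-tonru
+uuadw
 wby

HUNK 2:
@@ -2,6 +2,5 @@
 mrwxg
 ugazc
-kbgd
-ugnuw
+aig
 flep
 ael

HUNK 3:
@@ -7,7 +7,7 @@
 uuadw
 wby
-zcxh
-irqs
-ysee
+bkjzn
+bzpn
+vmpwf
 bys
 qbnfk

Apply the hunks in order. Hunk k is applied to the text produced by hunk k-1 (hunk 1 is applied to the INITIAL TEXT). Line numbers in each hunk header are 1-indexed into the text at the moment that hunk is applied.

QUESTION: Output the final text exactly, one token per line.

Answer: vkgz
mrwxg
ugazc
aig
flep
ael
uuadw
wby
bkjzn
bzpn
vmpwf
bys
qbnfk

Derivation:
Hunk 1: at line 7 remove [tonru] add [uuadw] -> 14 lines: vkgz mrwxg ugazc kbgd ugnuw flep ael uuadw wby zcxh irqs ysee bys qbnfk
Hunk 2: at line 2 remove [kbgd,ugnuw] add [aig] -> 13 lines: vkgz mrwxg ugazc aig flep ael uuadw wby zcxh irqs ysee bys qbnfk
Hunk 3: at line 7 remove [zcxh,irqs,ysee] add [bkjzn,bzpn,vmpwf] -> 13 lines: vkgz mrwxg ugazc aig flep ael uuadw wby bkjzn bzpn vmpwf bys qbnfk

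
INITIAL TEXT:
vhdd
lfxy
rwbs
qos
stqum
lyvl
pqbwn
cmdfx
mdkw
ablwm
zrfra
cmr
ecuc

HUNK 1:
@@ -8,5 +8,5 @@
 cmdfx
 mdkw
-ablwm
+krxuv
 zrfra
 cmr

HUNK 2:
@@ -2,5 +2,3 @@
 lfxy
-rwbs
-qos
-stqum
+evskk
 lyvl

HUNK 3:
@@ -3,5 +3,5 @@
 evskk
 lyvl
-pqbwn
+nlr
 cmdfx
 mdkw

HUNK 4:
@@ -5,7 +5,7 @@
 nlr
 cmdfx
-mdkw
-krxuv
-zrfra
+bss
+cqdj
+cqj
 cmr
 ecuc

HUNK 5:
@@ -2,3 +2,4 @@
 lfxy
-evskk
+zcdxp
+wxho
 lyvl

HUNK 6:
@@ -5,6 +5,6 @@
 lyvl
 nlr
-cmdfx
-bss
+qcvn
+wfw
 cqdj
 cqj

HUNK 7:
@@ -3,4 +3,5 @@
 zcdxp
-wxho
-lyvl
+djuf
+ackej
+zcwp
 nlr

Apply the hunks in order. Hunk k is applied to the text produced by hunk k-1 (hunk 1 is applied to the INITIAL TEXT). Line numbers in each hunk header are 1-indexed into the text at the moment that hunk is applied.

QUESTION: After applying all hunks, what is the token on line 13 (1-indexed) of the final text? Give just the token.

Hunk 1: at line 8 remove [ablwm] add [krxuv] -> 13 lines: vhdd lfxy rwbs qos stqum lyvl pqbwn cmdfx mdkw krxuv zrfra cmr ecuc
Hunk 2: at line 2 remove [rwbs,qos,stqum] add [evskk] -> 11 lines: vhdd lfxy evskk lyvl pqbwn cmdfx mdkw krxuv zrfra cmr ecuc
Hunk 3: at line 3 remove [pqbwn] add [nlr] -> 11 lines: vhdd lfxy evskk lyvl nlr cmdfx mdkw krxuv zrfra cmr ecuc
Hunk 4: at line 5 remove [mdkw,krxuv,zrfra] add [bss,cqdj,cqj] -> 11 lines: vhdd lfxy evskk lyvl nlr cmdfx bss cqdj cqj cmr ecuc
Hunk 5: at line 2 remove [evskk] add [zcdxp,wxho] -> 12 lines: vhdd lfxy zcdxp wxho lyvl nlr cmdfx bss cqdj cqj cmr ecuc
Hunk 6: at line 5 remove [cmdfx,bss] add [qcvn,wfw] -> 12 lines: vhdd lfxy zcdxp wxho lyvl nlr qcvn wfw cqdj cqj cmr ecuc
Hunk 7: at line 3 remove [wxho,lyvl] add [djuf,ackej,zcwp] -> 13 lines: vhdd lfxy zcdxp djuf ackej zcwp nlr qcvn wfw cqdj cqj cmr ecuc
Final line 13: ecuc

Answer: ecuc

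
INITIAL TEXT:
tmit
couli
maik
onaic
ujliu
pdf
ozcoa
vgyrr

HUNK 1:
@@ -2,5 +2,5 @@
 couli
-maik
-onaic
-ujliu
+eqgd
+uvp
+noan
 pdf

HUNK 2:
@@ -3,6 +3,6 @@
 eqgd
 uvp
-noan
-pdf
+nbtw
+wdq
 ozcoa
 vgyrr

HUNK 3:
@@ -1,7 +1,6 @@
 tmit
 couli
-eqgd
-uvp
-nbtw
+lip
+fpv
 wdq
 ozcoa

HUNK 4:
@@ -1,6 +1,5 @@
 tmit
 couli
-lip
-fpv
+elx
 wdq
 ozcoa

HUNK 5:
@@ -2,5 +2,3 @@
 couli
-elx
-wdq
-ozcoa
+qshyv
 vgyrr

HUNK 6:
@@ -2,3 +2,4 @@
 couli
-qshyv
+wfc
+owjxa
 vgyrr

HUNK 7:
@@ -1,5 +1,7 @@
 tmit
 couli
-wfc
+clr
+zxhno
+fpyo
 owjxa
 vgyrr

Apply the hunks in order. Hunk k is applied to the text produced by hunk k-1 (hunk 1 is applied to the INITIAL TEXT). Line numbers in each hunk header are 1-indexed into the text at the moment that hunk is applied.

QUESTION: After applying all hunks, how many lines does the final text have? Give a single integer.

Hunk 1: at line 2 remove [maik,onaic,ujliu] add [eqgd,uvp,noan] -> 8 lines: tmit couli eqgd uvp noan pdf ozcoa vgyrr
Hunk 2: at line 3 remove [noan,pdf] add [nbtw,wdq] -> 8 lines: tmit couli eqgd uvp nbtw wdq ozcoa vgyrr
Hunk 3: at line 1 remove [eqgd,uvp,nbtw] add [lip,fpv] -> 7 lines: tmit couli lip fpv wdq ozcoa vgyrr
Hunk 4: at line 1 remove [lip,fpv] add [elx] -> 6 lines: tmit couli elx wdq ozcoa vgyrr
Hunk 5: at line 2 remove [elx,wdq,ozcoa] add [qshyv] -> 4 lines: tmit couli qshyv vgyrr
Hunk 6: at line 2 remove [qshyv] add [wfc,owjxa] -> 5 lines: tmit couli wfc owjxa vgyrr
Hunk 7: at line 1 remove [wfc] add [clr,zxhno,fpyo] -> 7 lines: tmit couli clr zxhno fpyo owjxa vgyrr
Final line count: 7

Answer: 7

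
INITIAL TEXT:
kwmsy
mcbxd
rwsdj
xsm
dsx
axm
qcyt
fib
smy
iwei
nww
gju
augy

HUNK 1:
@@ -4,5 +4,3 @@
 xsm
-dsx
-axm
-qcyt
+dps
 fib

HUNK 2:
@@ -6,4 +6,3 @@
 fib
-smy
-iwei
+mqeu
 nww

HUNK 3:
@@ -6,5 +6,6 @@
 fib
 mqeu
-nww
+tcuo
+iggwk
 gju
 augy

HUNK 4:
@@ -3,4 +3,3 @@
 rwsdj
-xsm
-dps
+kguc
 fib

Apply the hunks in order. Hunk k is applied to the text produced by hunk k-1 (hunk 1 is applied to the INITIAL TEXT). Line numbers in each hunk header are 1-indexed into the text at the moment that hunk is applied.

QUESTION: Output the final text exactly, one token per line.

Hunk 1: at line 4 remove [dsx,axm,qcyt] add [dps] -> 11 lines: kwmsy mcbxd rwsdj xsm dps fib smy iwei nww gju augy
Hunk 2: at line 6 remove [smy,iwei] add [mqeu] -> 10 lines: kwmsy mcbxd rwsdj xsm dps fib mqeu nww gju augy
Hunk 3: at line 6 remove [nww] add [tcuo,iggwk] -> 11 lines: kwmsy mcbxd rwsdj xsm dps fib mqeu tcuo iggwk gju augy
Hunk 4: at line 3 remove [xsm,dps] add [kguc] -> 10 lines: kwmsy mcbxd rwsdj kguc fib mqeu tcuo iggwk gju augy

Answer: kwmsy
mcbxd
rwsdj
kguc
fib
mqeu
tcuo
iggwk
gju
augy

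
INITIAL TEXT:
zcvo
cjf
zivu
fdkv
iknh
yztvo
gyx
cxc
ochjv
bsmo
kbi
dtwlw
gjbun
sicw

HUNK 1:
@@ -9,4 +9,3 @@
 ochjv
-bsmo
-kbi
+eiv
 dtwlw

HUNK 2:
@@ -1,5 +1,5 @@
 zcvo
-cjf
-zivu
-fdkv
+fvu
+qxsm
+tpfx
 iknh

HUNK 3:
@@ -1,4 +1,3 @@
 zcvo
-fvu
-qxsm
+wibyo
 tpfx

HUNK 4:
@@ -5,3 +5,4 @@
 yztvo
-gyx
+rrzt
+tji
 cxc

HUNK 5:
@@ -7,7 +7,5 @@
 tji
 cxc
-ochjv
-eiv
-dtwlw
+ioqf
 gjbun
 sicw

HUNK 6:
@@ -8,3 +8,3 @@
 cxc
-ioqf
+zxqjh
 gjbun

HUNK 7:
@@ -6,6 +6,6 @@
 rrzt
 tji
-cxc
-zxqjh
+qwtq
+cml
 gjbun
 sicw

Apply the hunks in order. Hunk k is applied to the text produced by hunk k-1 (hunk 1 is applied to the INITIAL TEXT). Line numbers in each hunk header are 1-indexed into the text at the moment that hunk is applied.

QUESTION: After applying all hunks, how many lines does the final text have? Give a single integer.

Hunk 1: at line 9 remove [bsmo,kbi] add [eiv] -> 13 lines: zcvo cjf zivu fdkv iknh yztvo gyx cxc ochjv eiv dtwlw gjbun sicw
Hunk 2: at line 1 remove [cjf,zivu,fdkv] add [fvu,qxsm,tpfx] -> 13 lines: zcvo fvu qxsm tpfx iknh yztvo gyx cxc ochjv eiv dtwlw gjbun sicw
Hunk 3: at line 1 remove [fvu,qxsm] add [wibyo] -> 12 lines: zcvo wibyo tpfx iknh yztvo gyx cxc ochjv eiv dtwlw gjbun sicw
Hunk 4: at line 5 remove [gyx] add [rrzt,tji] -> 13 lines: zcvo wibyo tpfx iknh yztvo rrzt tji cxc ochjv eiv dtwlw gjbun sicw
Hunk 5: at line 7 remove [ochjv,eiv,dtwlw] add [ioqf] -> 11 lines: zcvo wibyo tpfx iknh yztvo rrzt tji cxc ioqf gjbun sicw
Hunk 6: at line 8 remove [ioqf] add [zxqjh] -> 11 lines: zcvo wibyo tpfx iknh yztvo rrzt tji cxc zxqjh gjbun sicw
Hunk 7: at line 6 remove [cxc,zxqjh] add [qwtq,cml] -> 11 lines: zcvo wibyo tpfx iknh yztvo rrzt tji qwtq cml gjbun sicw
Final line count: 11

Answer: 11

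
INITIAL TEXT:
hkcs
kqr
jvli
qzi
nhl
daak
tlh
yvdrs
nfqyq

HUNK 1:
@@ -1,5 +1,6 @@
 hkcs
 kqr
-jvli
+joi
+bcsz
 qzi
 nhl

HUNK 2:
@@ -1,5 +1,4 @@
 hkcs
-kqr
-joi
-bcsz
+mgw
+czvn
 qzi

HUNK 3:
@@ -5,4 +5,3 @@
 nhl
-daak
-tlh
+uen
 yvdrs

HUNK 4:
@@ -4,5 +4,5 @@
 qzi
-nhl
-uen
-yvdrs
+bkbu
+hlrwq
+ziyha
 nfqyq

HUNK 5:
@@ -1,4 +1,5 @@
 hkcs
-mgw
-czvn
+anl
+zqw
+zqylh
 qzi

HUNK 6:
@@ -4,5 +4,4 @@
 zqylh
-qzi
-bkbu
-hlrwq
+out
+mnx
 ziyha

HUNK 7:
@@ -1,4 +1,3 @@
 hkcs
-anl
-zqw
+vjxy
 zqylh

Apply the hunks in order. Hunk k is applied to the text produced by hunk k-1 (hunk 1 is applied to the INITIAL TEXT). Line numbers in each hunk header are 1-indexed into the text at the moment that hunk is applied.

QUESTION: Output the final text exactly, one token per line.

Hunk 1: at line 1 remove [jvli] add [joi,bcsz] -> 10 lines: hkcs kqr joi bcsz qzi nhl daak tlh yvdrs nfqyq
Hunk 2: at line 1 remove [kqr,joi,bcsz] add [mgw,czvn] -> 9 lines: hkcs mgw czvn qzi nhl daak tlh yvdrs nfqyq
Hunk 3: at line 5 remove [daak,tlh] add [uen] -> 8 lines: hkcs mgw czvn qzi nhl uen yvdrs nfqyq
Hunk 4: at line 4 remove [nhl,uen,yvdrs] add [bkbu,hlrwq,ziyha] -> 8 lines: hkcs mgw czvn qzi bkbu hlrwq ziyha nfqyq
Hunk 5: at line 1 remove [mgw,czvn] add [anl,zqw,zqylh] -> 9 lines: hkcs anl zqw zqylh qzi bkbu hlrwq ziyha nfqyq
Hunk 6: at line 4 remove [qzi,bkbu,hlrwq] add [out,mnx] -> 8 lines: hkcs anl zqw zqylh out mnx ziyha nfqyq
Hunk 7: at line 1 remove [anl,zqw] add [vjxy] -> 7 lines: hkcs vjxy zqylh out mnx ziyha nfqyq

Answer: hkcs
vjxy
zqylh
out
mnx
ziyha
nfqyq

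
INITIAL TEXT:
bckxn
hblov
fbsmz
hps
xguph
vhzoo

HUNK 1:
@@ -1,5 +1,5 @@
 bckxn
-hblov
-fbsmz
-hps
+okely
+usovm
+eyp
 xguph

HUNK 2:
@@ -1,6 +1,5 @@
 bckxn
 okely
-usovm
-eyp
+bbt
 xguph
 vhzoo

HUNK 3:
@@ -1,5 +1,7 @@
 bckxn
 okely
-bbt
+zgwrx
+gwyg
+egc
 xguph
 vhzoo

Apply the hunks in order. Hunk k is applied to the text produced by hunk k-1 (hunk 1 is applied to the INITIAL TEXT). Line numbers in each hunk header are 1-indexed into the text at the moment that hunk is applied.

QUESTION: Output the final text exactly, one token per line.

Answer: bckxn
okely
zgwrx
gwyg
egc
xguph
vhzoo

Derivation:
Hunk 1: at line 1 remove [hblov,fbsmz,hps] add [okely,usovm,eyp] -> 6 lines: bckxn okely usovm eyp xguph vhzoo
Hunk 2: at line 1 remove [usovm,eyp] add [bbt] -> 5 lines: bckxn okely bbt xguph vhzoo
Hunk 3: at line 1 remove [bbt] add [zgwrx,gwyg,egc] -> 7 lines: bckxn okely zgwrx gwyg egc xguph vhzoo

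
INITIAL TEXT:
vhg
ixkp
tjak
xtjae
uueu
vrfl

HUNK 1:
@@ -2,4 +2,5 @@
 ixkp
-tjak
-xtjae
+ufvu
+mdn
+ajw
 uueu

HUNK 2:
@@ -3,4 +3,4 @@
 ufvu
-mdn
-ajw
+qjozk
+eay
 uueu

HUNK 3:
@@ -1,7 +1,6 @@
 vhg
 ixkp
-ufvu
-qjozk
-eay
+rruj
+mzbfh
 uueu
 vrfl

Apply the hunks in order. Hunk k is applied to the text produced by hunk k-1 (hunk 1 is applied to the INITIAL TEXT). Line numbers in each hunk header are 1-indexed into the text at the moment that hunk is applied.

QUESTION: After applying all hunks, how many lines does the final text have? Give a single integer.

Hunk 1: at line 2 remove [tjak,xtjae] add [ufvu,mdn,ajw] -> 7 lines: vhg ixkp ufvu mdn ajw uueu vrfl
Hunk 2: at line 3 remove [mdn,ajw] add [qjozk,eay] -> 7 lines: vhg ixkp ufvu qjozk eay uueu vrfl
Hunk 3: at line 1 remove [ufvu,qjozk,eay] add [rruj,mzbfh] -> 6 lines: vhg ixkp rruj mzbfh uueu vrfl
Final line count: 6

Answer: 6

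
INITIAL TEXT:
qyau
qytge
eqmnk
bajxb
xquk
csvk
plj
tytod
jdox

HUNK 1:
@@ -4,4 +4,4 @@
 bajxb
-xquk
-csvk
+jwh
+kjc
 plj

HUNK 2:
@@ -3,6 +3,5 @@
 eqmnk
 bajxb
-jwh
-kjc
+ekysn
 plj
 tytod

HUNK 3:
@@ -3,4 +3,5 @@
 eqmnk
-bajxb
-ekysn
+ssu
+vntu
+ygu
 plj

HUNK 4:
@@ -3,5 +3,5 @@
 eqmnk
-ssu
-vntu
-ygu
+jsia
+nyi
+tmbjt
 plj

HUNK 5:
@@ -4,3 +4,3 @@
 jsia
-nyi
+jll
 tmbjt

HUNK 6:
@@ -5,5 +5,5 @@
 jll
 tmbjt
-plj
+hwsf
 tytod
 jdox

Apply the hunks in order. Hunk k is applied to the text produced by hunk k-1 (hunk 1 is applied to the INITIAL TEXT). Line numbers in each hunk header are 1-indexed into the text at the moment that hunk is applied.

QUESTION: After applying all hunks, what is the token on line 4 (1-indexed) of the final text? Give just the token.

Answer: jsia

Derivation:
Hunk 1: at line 4 remove [xquk,csvk] add [jwh,kjc] -> 9 lines: qyau qytge eqmnk bajxb jwh kjc plj tytod jdox
Hunk 2: at line 3 remove [jwh,kjc] add [ekysn] -> 8 lines: qyau qytge eqmnk bajxb ekysn plj tytod jdox
Hunk 3: at line 3 remove [bajxb,ekysn] add [ssu,vntu,ygu] -> 9 lines: qyau qytge eqmnk ssu vntu ygu plj tytod jdox
Hunk 4: at line 3 remove [ssu,vntu,ygu] add [jsia,nyi,tmbjt] -> 9 lines: qyau qytge eqmnk jsia nyi tmbjt plj tytod jdox
Hunk 5: at line 4 remove [nyi] add [jll] -> 9 lines: qyau qytge eqmnk jsia jll tmbjt plj tytod jdox
Hunk 6: at line 5 remove [plj] add [hwsf] -> 9 lines: qyau qytge eqmnk jsia jll tmbjt hwsf tytod jdox
Final line 4: jsia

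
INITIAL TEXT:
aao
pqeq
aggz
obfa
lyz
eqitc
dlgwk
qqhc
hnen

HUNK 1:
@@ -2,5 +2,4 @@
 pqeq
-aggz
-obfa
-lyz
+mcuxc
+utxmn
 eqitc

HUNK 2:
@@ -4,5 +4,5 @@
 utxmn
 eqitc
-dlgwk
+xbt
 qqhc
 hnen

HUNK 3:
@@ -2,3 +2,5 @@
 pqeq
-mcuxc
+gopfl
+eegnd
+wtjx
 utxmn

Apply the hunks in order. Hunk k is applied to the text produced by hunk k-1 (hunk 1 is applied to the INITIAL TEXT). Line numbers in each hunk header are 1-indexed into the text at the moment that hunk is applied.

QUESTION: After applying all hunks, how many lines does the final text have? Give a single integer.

Answer: 10

Derivation:
Hunk 1: at line 2 remove [aggz,obfa,lyz] add [mcuxc,utxmn] -> 8 lines: aao pqeq mcuxc utxmn eqitc dlgwk qqhc hnen
Hunk 2: at line 4 remove [dlgwk] add [xbt] -> 8 lines: aao pqeq mcuxc utxmn eqitc xbt qqhc hnen
Hunk 3: at line 2 remove [mcuxc] add [gopfl,eegnd,wtjx] -> 10 lines: aao pqeq gopfl eegnd wtjx utxmn eqitc xbt qqhc hnen
Final line count: 10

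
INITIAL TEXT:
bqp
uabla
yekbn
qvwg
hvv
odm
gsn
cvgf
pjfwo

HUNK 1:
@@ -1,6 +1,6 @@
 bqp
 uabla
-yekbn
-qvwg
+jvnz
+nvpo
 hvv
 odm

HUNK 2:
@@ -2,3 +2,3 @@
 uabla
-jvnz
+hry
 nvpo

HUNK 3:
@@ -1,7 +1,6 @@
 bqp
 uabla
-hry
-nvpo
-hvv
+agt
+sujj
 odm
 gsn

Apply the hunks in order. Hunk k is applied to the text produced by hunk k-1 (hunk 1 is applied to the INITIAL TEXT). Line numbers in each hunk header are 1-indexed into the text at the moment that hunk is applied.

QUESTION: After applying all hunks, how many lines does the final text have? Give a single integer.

Answer: 8

Derivation:
Hunk 1: at line 1 remove [yekbn,qvwg] add [jvnz,nvpo] -> 9 lines: bqp uabla jvnz nvpo hvv odm gsn cvgf pjfwo
Hunk 2: at line 2 remove [jvnz] add [hry] -> 9 lines: bqp uabla hry nvpo hvv odm gsn cvgf pjfwo
Hunk 3: at line 1 remove [hry,nvpo,hvv] add [agt,sujj] -> 8 lines: bqp uabla agt sujj odm gsn cvgf pjfwo
Final line count: 8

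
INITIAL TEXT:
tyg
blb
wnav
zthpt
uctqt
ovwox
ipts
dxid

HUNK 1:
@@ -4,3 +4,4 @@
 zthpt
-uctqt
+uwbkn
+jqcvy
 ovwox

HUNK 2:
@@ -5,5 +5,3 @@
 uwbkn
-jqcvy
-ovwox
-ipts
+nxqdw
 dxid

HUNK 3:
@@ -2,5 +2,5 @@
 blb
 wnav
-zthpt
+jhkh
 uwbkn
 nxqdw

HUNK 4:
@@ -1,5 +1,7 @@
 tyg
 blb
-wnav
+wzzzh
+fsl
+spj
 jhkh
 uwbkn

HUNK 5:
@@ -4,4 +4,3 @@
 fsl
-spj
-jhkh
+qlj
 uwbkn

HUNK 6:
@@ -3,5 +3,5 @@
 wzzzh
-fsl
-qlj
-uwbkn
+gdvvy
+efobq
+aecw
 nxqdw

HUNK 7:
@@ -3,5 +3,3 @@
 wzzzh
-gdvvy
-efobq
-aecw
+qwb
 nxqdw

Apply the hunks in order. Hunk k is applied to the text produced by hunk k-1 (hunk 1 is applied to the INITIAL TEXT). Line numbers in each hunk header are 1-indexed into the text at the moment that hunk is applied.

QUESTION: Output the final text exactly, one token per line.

Hunk 1: at line 4 remove [uctqt] add [uwbkn,jqcvy] -> 9 lines: tyg blb wnav zthpt uwbkn jqcvy ovwox ipts dxid
Hunk 2: at line 5 remove [jqcvy,ovwox,ipts] add [nxqdw] -> 7 lines: tyg blb wnav zthpt uwbkn nxqdw dxid
Hunk 3: at line 2 remove [zthpt] add [jhkh] -> 7 lines: tyg blb wnav jhkh uwbkn nxqdw dxid
Hunk 4: at line 1 remove [wnav] add [wzzzh,fsl,spj] -> 9 lines: tyg blb wzzzh fsl spj jhkh uwbkn nxqdw dxid
Hunk 5: at line 4 remove [spj,jhkh] add [qlj] -> 8 lines: tyg blb wzzzh fsl qlj uwbkn nxqdw dxid
Hunk 6: at line 3 remove [fsl,qlj,uwbkn] add [gdvvy,efobq,aecw] -> 8 lines: tyg blb wzzzh gdvvy efobq aecw nxqdw dxid
Hunk 7: at line 3 remove [gdvvy,efobq,aecw] add [qwb] -> 6 lines: tyg blb wzzzh qwb nxqdw dxid

Answer: tyg
blb
wzzzh
qwb
nxqdw
dxid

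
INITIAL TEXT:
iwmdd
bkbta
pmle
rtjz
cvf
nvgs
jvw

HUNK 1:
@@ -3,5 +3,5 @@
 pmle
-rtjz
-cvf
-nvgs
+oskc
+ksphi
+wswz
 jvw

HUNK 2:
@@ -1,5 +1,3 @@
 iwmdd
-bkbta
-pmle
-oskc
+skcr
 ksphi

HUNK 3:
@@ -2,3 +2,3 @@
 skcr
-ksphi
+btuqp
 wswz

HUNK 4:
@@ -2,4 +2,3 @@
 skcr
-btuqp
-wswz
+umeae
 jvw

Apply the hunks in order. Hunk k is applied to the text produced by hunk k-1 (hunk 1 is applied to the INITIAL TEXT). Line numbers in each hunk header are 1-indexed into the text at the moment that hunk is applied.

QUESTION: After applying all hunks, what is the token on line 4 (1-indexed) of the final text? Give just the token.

Answer: jvw

Derivation:
Hunk 1: at line 3 remove [rtjz,cvf,nvgs] add [oskc,ksphi,wswz] -> 7 lines: iwmdd bkbta pmle oskc ksphi wswz jvw
Hunk 2: at line 1 remove [bkbta,pmle,oskc] add [skcr] -> 5 lines: iwmdd skcr ksphi wswz jvw
Hunk 3: at line 2 remove [ksphi] add [btuqp] -> 5 lines: iwmdd skcr btuqp wswz jvw
Hunk 4: at line 2 remove [btuqp,wswz] add [umeae] -> 4 lines: iwmdd skcr umeae jvw
Final line 4: jvw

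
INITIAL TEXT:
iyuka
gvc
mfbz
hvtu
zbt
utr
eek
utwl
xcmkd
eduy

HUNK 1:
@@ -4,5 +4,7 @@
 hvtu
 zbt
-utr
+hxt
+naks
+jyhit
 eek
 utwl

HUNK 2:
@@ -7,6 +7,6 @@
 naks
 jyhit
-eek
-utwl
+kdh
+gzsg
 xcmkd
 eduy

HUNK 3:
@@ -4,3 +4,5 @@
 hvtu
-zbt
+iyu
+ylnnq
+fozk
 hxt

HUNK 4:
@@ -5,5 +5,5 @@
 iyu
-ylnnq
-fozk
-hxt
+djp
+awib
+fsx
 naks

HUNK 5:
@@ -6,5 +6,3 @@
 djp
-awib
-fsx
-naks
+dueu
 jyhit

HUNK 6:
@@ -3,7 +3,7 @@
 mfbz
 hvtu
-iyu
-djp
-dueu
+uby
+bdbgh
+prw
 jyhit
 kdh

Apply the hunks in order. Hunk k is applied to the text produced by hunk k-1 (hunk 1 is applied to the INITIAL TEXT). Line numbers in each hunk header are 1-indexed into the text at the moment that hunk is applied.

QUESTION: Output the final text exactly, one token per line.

Answer: iyuka
gvc
mfbz
hvtu
uby
bdbgh
prw
jyhit
kdh
gzsg
xcmkd
eduy

Derivation:
Hunk 1: at line 4 remove [utr] add [hxt,naks,jyhit] -> 12 lines: iyuka gvc mfbz hvtu zbt hxt naks jyhit eek utwl xcmkd eduy
Hunk 2: at line 7 remove [eek,utwl] add [kdh,gzsg] -> 12 lines: iyuka gvc mfbz hvtu zbt hxt naks jyhit kdh gzsg xcmkd eduy
Hunk 3: at line 4 remove [zbt] add [iyu,ylnnq,fozk] -> 14 lines: iyuka gvc mfbz hvtu iyu ylnnq fozk hxt naks jyhit kdh gzsg xcmkd eduy
Hunk 4: at line 5 remove [ylnnq,fozk,hxt] add [djp,awib,fsx] -> 14 lines: iyuka gvc mfbz hvtu iyu djp awib fsx naks jyhit kdh gzsg xcmkd eduy
Hunk 5: at line 6 remove [awib,fsx,naks] add [dueu] -> 12 lines: iyuka gvc mfbz hvtu iyu djp dueu jyhit kdh gzsg xcmkd eduy
Hunk 6: at line 3 remove [iyu,djp,dueu] add [uby,bdbgh,prw] -> 12 lines: iyuka gvc mfbz hvtu uby bdbgh prw jyhit kdh gzsg xcmkd eduy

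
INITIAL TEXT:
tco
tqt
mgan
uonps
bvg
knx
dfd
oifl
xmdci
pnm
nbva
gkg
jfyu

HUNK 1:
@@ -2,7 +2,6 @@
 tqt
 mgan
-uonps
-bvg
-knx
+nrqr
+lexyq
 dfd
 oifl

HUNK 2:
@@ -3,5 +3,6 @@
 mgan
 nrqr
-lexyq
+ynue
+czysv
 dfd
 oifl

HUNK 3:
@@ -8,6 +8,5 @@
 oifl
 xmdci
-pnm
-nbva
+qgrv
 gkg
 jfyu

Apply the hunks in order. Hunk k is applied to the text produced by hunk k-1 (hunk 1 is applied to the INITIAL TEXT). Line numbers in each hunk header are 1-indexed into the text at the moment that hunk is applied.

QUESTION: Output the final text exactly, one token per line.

Hunk 1: at line 2 remove [uonps,bvg,knx] add [nrqr,lexyq] -> 12 lines: tco tqt mgan nrqr lexyq dfd oifl xmdci pnm nbva gkg jfyu
Hunk 2: at line 3 remove [lexyq] add [ynue,czysv] -> 13 lines: tco tqt mgan nrqr ynue czysv dfd oifl xmdci pnm nbva gkg jfyu
Hunk 3: at line 8 remove [pnm,nbva] add [qgrv] -> 12 lines: tco tqt mgan nrqr ynue czysv dfd oifl xmdci qgrv gkg jfyu

Answer: tco
tqt
mgan
nrqr
ynue
czysv
dfd
oifl
xmdci
qgrv
gkg
jfyu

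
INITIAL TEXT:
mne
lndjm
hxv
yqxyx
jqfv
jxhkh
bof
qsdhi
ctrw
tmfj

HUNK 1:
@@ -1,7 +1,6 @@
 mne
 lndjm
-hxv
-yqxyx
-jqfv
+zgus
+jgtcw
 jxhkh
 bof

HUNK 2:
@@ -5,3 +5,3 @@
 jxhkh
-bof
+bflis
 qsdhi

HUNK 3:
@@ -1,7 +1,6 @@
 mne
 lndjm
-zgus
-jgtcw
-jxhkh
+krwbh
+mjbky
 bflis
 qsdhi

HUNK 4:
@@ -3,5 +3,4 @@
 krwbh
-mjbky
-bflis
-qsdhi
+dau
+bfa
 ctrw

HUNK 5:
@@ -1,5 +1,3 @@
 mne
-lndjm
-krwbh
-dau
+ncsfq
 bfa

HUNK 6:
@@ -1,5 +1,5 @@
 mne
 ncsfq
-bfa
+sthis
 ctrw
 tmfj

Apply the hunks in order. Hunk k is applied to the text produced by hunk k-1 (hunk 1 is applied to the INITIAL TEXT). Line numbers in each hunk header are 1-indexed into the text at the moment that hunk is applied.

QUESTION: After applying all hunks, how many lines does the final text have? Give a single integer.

Hunk 1: at line 1 remove [hxv,yqxyx,jqfv] add [zgus,jgtcw] -> 9 lines: mne lndjm zgus jgtcw jxhkh bof qsdhi ctrw tmfj
Hunk 2: at line 5 remove [bof] add [bflis] -> 9 lines: mne lndjm zgus jgtcw jxhkh bflis qsdhi ctrw tmfj
Hunk 3: at line 1 remove [zgus,jgtcw,jxhkh] add [krwbh,mjbky] -> 8 lines: mne lndjm krwbh mjbky bflis qsdhi ctrw tmfj
Hunk 4: at line 3 remove [mjbky,bflis,qsdhi] add [dau,bfa] -> 7 lines: mne lndjm krwbh dau bfa ctrw tmfj
Hunk 5: at line 1 remove [lndjm,krwbh,dau] add [ncsfq] -> 5 lines: mne ncsfq bfa ctrw tmfj
Hunk 6: at line 1 remove [bfa] add [sthis] -> 5 lines: mne ncsfq sthis ctrw tmfj
Final line count: 5

Answer: 5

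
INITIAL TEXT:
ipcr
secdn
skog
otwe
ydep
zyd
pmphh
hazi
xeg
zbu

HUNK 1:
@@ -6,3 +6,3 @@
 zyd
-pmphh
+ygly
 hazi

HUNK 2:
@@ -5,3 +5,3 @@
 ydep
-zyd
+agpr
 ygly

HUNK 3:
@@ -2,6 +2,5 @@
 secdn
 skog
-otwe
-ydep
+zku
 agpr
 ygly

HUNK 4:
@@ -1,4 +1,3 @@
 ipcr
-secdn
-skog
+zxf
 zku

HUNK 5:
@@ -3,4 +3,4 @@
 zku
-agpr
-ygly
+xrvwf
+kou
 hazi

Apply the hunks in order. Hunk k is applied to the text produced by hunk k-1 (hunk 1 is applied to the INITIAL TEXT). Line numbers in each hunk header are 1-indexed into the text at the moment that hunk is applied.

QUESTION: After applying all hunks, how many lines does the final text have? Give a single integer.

Answer: 8

Derivation:
Hunk 1: at line 6 remove [pmphh] add [ygly] -> 10 lines: ipcr secdn skog otwe ydep zyd ygly hazi xeg zbu
Hunk 2: at line 5 remove [zyd] add [agpr] -> 10 lines: ipcr secdn skog otwe ydep agpr ygly hazi xeg zbu
Hunk 3: at line 2 remove [otwe,ydep] add [zku] -> 9 lines: ipcr secdn skog zku agpr ygly hazi xeg zbu
Hunk 4: at line 1 remove [secdn,skog] add [zxf] -> 8 lines: ipcr zxf zku agpr ygly hazi xeg zbu
Hunk 5: at line 3 remove [agpr,ygly] add [xrvwf,kou] -> 8 lines: ipcr zxf zku xrvwf kou hazi xeg zbu
Final line count: 8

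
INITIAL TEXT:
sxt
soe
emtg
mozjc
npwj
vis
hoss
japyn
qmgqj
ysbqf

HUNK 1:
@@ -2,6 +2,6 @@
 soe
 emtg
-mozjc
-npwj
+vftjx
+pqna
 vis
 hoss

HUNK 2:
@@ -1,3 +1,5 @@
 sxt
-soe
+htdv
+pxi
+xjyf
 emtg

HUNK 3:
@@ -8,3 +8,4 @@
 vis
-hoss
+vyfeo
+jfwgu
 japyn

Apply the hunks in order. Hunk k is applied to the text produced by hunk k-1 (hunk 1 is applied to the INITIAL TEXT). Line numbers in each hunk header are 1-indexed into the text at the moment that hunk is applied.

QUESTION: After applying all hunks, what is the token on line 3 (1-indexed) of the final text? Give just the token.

Answer: pxi

Derivation:
Hunk 1: at line 2 remove [mozjc,npwj] add [vftjx,pqna] -> 10 lines: sxt soe emtg vftjx pqna vis hoss japyn qmgqj ysbqf
Hunk 2: at line 1 remove [soe] add [htdv,pxi,xjyf] -> 12 lines: sxt htdv pxi xjyf emtg vftjx pqna vis hoss japyn qmgqj ysbqf
Hunk 3: at line 8 remove [hoss] add [vyfeo,jfwgu] -> 13 lines: sxt htdv pxi xjyf emtg vftjx pqna vis vyfeo jfwgu japyn qmgqj ysbqf
Final line 3: pxi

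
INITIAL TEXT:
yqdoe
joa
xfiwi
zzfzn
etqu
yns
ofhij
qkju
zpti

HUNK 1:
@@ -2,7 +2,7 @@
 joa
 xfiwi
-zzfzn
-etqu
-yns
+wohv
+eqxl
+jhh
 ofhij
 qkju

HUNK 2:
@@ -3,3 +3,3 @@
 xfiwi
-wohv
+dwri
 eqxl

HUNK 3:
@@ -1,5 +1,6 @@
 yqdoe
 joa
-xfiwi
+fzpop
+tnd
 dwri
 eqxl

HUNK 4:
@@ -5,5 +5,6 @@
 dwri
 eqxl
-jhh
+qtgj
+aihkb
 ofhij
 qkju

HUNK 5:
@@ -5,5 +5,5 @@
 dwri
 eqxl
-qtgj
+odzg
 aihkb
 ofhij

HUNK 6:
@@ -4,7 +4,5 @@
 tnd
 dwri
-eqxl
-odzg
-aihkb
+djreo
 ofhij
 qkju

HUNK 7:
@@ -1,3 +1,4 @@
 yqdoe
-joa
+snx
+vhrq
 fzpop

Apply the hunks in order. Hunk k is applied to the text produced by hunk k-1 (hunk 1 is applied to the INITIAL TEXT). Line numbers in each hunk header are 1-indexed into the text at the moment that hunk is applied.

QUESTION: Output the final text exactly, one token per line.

Hunk 1: at line 2 remove [zzfzn,etqu,yns] add [wohv,eqxl,jhh] -> 9 lines: yqdoe joa xfiwi wohv eqxl jhh ofhij qkju zpti
Hunk 2: at line 3 remove [wohv] add [dwri] -> 9 lines: yqdoe joa xfiwi dwri eqxl jhh ofhij qkju zpti
Hunk 3: at line 1 remove [xfiwi] add [fzpop,tnd] -> 10 lines: yqdoe joa fzpop tnd dwri eqxl jhh ofhij qkju zpti
Hunk 4: at line 5 remove [jhh] add [qtgj,aihkb] -> 11 lines: yqdoe joa fzpop tnd dwri eqxl qtgj aihkb ofhij qkju zpti
Hunk 5: at line 5 remove [qtgj] add [odzg] -> 11 lines: yqdoe joa fzpop tnd dwri eqxl odzg aihkb ofhij qkju zpti
Hunk 6: at line 4 remove [eqxl,odzg,aihkb] add [djreo] -> 9 lines: yqdoe joa fzpop tnd dwri djreo ofhij qkju zpti
Hunk 7: at line 1 remove [joa] add [snx,vhrq] -> 10 lines: yqdoe snx vhrq fzpop tnd dwri djreo ofhij qkju zpti

Answer: yqdoe
snx
vhrq
fzpop
tnd
dwri
djreo
ofhij
qkju
zpti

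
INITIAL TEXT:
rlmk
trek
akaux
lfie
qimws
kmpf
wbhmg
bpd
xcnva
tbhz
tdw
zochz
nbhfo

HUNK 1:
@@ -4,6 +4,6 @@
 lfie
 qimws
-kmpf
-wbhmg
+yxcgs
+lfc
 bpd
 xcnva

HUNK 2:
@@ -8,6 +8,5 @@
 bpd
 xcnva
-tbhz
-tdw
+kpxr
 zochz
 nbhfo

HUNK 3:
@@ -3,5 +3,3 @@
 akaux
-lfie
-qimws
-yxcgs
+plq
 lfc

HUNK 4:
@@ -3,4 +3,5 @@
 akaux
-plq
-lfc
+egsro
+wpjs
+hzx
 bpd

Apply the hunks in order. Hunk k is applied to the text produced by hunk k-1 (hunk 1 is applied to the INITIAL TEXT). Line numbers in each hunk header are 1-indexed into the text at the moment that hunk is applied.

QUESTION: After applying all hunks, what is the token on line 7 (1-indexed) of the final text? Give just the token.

Hunk 1: at line 4 remove [kmpf,wbhmg] add [yxcgs,lfc] -> 13 lines: rlmk trek akaux lfie qimws yxcgs lfc bpd xcnva tbhz tdw zochz nbhfo
Hunk 2: at line 8 remove [tbhz,tdw] add [kpxr] -> 12 lines: rlmk trek akaux lfie qimws yxcgs lfc bpd xcnva kpxr zochz nbhfo
Hunk 3: at line 3 remove [lfie,qimws,yxcgs] add [plq] -> 10 lines: rlmk trek akaux plq lfc bpd xcnva kpxr zochz nbhfo
Hunk 4: at line 3 remove [plq,lfc] add [egsro,wpjs,hzx] -> 11 lines: rlmk trek akaux egsro wpjs hzx bpd xcnva kpxr zochz nbhfo
Final line 7: bpd

Answer: bpd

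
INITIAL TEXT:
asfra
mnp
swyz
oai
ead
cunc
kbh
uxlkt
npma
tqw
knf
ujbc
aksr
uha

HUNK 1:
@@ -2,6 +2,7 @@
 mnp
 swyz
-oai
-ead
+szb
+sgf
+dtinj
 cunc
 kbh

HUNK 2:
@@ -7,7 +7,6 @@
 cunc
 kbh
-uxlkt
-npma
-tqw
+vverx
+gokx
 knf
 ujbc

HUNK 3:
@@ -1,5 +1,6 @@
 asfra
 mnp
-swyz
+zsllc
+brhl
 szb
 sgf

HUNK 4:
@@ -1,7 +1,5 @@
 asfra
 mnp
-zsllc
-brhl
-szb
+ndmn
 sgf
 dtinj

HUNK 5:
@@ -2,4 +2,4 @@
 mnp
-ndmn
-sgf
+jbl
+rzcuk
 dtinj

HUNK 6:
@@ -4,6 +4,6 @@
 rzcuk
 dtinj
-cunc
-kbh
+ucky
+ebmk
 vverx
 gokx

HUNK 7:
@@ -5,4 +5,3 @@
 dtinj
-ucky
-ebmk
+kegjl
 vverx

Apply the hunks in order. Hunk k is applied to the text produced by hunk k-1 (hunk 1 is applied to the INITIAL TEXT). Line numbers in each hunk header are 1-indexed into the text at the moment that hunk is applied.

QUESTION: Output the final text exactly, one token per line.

Answer: asfra
mnp
jbl
rzcuk
dtinj
kegjl
vverx
gokx
knf
ujbc
aksr
uha

Derivation:
Hunk 1: at line 2 remove [oai,ead] add [szb,sgf,dtinj] -> 15 lines: asfra mnp swyz szb sgf dtinj cunc kbh uxlkt npma tqw knf ujbc aksr uha
Hunk 2: at line 7 remove [uxlkt,npma,tqw] add [vverx,gokx] -> 14 lines: asfra mnp swyz szb sgf dtinj cunc kbh vverx gokx knf ujbc aksr uha
Hunk 3: at line 1 remove [swyz] add [zsllc,brhl] -> 15 lines: asfra mnp zsllc brhl szb sgf dtinj cunc kbh vverx gokx knf ujbc aksr uha
Hunk 4: at line 1 remove [zsllc,brhl,szb] add [ndmn] -> 13 lines: asfra mnp ndmn sgf dtinj cunc kbh vverx gokx knf ujbc aksr uha
Hunk 5: at line 2 remove [ndmn,sgf] add [jbl,rzcuk] -> 13 lines: asfra mnp jbl rzcuk dtinj cunc kbh vverx gokx knf ujbc aksr uha
Hunk 6: at line 4 remove [cunc,kbh] add [ucky,ebmk] -> 13 lines: asfra mnp jbl rzcuk dtinj ucky ebmk vverx gokx knf ujbc aksr uha
Hunk 7: at line 5 remove [ucky,ebmk] add [kegjl] -> 12 lines: asfra mnp jbl rzcuk dtinj kegjl vverx gokx knf ujbc aksr uha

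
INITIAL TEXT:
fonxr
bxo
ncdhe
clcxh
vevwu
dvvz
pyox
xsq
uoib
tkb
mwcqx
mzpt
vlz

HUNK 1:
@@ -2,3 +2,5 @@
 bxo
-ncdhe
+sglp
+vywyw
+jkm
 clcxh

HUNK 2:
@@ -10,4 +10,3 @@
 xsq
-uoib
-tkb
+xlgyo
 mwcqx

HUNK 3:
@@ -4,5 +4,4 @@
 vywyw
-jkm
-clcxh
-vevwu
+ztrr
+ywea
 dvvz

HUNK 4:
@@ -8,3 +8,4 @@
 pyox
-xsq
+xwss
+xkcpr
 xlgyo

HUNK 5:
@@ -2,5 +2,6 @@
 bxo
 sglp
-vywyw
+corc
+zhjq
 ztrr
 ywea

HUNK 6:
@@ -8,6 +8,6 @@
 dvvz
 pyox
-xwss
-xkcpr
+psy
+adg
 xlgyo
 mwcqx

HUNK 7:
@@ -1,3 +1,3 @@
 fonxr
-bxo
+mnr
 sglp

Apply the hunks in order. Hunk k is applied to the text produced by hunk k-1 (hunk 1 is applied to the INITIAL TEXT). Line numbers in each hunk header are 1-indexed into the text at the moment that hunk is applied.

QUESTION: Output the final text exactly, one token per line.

Answer: fonxr
mnr
sglp
corc
zhjq
ztrr
ywea
dvvz
pyox
psy
adg
xlgyo
mwcqx
mzpt
vlz

Derivation:
Hunk 1: at line 2 remove [ncdhe] add [sglp,vywyw,jkm] -> 15 lines: fonxr bxo sglp vywyw jkm clcxh vevwu dvvz pyox xsq uoib tkb mwcqx mzpt vlz
Hunk 2: at line 10 remove [uoib,tkb] add [xlgyo] -> 14 lines: fonxr bxo sglp vywyw jkm clcxh vevwu dvvz pyox xsq xlgyo mwcqx mzpt vlz
Hunk 3: at line 4 remove [jkm,clcxh,vevwu] add [ztrr,ywea] -> 13 lines: fonxr bxo sglp vywyw ztrr ywea dvvz pyox xsq xlgyo mwcqx mzpt vlz
Hunk 4: at line 8 remove [xsq] add [xwss,xkcpr] -> 14 lines: fonxr bxo sglp vywyw ztrr ywea dvvz pyox xwss xkcpr xlgyo mwcqx mzpt vlz
Hunk 5: at line 2 remove [vywyw] add [corc,zhjq] -> 15 lines: fonxr bxo sglp corc zhjq ztrr ywea dvvz pyox xwss xkcpr xlgyo mwcqx mzpt vlz
Hunk 6: at line 8 remove [xwss,xkcpr] add [psy,adg] -> 15 lines: fonxr bxo sglp corc zhjq ztrr ywea dvvz pyox psy adg xlgyo mwcqx mzpt vlz
Hunk 7: at line 1 remove [bxo] add [mnr] -> 15 lines: fonxr mnr sglp corc zhjq ztrr ywea dvvz pyox psy adg xlgyo mwcqx mzpt vlz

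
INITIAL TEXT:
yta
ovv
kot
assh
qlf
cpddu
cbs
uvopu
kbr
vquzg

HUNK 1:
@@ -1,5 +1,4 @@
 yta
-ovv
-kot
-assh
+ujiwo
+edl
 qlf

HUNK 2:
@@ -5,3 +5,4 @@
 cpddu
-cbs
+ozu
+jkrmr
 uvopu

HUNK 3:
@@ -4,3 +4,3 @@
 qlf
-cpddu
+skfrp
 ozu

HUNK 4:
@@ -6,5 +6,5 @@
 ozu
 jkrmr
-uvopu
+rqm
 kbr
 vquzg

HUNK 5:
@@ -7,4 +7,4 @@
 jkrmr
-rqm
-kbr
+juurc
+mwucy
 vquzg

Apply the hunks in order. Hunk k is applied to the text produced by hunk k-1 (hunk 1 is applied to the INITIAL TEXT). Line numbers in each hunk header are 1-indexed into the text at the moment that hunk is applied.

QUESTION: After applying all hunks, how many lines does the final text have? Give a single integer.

Hunk 1: at line 1 remove [ovv,kot,assh] add [ujiwo,edl] -> 9 lines: yta ujiwo edl qlf cpddu cbs uvopu kbr vquzg
Hunk 2: at line 5 remove [cbs] add [ozu,jkrmr] -> 10 lines: yta ujiwo edl qlf cpddu ozu jkrmr uvopu kbr vquzg
Hunk 3: at line 4 remove [cpddu] add [skfrp] -> 10 lines: yta ujiwo edl qlf skfrp ozu jkrmr uvopu kbr vquzg
Hunk 4: at line 6 remove [uvopu] add [rqm] -> 10 lines: yta ujiwo edl qlf skfrp ozu jkrmr rqm kbr vquzg
Hunk 5: at line 7 remove [rqm,kbr] add [juurc,mwucy] -> 10 lines: yta ujiwo edl qlf skfrp ozu jkrmr juurc mwucy vquzg
Final line count: 10

Answer: 10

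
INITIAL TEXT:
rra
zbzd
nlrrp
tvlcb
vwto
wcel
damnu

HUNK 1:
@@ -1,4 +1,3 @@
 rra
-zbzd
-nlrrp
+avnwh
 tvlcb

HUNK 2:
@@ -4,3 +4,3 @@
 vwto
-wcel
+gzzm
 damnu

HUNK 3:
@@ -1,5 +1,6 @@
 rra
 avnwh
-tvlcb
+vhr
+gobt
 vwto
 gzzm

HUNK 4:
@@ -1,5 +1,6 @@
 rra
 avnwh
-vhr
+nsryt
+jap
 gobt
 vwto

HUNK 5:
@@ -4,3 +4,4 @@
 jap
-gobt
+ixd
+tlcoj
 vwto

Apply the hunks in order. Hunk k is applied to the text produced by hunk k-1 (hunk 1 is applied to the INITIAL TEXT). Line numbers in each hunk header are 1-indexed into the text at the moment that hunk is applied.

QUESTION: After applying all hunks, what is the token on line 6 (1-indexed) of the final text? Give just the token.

Answer: tlcoj

Derivation:
Hunk 1: at line 1 remove [zbzd,nlrrp] add [avnwh] -> 6 lines: rra avnwh tvlcb vwto wcel damnu
Hunk 2: at line 4 remove [wcel] add [gzzm] -> 6 lines: rra avnwh tvlcb vwto gzzm damnu
Hunk 3: at line 1 remove [tvlcb] add [vhr,gobt] -> 7 lines: rra avnwh vhr gobt vwto gzzm damnu
Hunk 4: at line 1 remove [vhr] add [nsryt,jap] -> 8 lines: rra avnwh nsryt jap gobt vwto gzzm damnu
Hunk 5: at line 4 remove [gobt] add [ixd,tlcoj] -> 9 lines: rra avnwh nsryt jap ixd tlcoj vwto gzzm damnu
Final line 6: tlcoj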